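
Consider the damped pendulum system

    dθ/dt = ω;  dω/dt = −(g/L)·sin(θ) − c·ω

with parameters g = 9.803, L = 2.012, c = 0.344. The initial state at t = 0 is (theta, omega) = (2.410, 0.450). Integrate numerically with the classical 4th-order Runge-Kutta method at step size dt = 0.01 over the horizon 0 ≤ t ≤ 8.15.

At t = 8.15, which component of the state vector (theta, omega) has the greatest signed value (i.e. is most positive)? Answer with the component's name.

largest component: omega

t=0.000: state=(2.410, 0.450)
step 1 (dt=0.01): k1=(0.450, -3.410), k2=(0.433, -3.396), k3=(0.433, -3.396), k4=(0.416, -3.382); state += dt/6·(k1+2k2+2k3+k4)
t=0.010: state=(2.414, 0.416)
t=0.020: state=(2.418, 0.382)
t=0.030: state=(2.422, 0.349)
continuing one RK4 step at a time; state shown every 50 steps (Δt=0.5):
t=0.500: state=(2.236, -1.153)
t=1.000: state=(1.188, -3.060)
t=1.500: state=(-0.527, -3.176)
t=2.000: state=(-1.529, -0.717)
t=2.500: state=(-1.283, 1.620)
t=3.000: state=(-0.093, 2.752)
t=3.500: state=(0.990, 1.240)
t=4.000: state=(1.046, -0.960)
t=4.500: state=(0.195, -2.135)
t=5.000: state=(-0.703, -1.137)
t=5.500: state=(-0.806, 0.699)
t=6.000: state=(-0.151, 1.661)
t=6.500: state=(0.546, 0.873)
t=7.000: state=(0.608, -0.602)
t=7.500: state=(0.078, -1.295)
t=8.000: state=(-0.445, -0.606)
t=8.150: state=(-0.509, -0.245)
compare at T: theta=-0.509, omega=-0.245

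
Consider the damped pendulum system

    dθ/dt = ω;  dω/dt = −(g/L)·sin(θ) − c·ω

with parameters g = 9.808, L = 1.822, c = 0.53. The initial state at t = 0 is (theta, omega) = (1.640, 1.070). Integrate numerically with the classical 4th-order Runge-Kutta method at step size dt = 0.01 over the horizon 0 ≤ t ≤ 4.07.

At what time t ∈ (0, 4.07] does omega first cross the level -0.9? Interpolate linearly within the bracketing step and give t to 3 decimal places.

t=0.000: state=(1.640, 1.070)
step 1 (dt=0.01): k1=(1.070, -5.937), k2=(1.040, -5.920), k3=(1.040, -5.920), k4=(1.011, -5.902); state += dt/6·(k1+2k2+2k3+k4)
t=0.010: state=(1.650, 1.011)
t=0.020: state=(1.660, 0.952)
t=0.030: state=(1.669, 0.893)
continuing one RK4 step at a time; state shown every 20 steps (Δt=0.2):
t=0.200: state=(1.740, -0.049)
t=0.360: state=(1.666, -0.862)
next step: t=0.370: state=(1.657, -0.911) — omega has crossed -0.9
linear interpolation between t=0.360 (-0.86212) and t=0.370 (-0.91103) → t≈0.368

t = 0.368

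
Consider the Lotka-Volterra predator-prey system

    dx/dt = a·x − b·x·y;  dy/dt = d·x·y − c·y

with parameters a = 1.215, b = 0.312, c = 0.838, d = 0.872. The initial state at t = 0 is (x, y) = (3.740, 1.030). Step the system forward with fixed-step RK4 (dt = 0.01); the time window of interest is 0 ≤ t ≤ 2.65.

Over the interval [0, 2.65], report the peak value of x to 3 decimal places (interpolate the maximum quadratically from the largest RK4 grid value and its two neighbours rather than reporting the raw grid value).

t=0.000: state=(3.740, 1.030)
step 1 (dt=0.01): k1=(3.342, 2.496), k2=(3.343, 2.541), k3=(3.342, 2.542), k4=(3.342, 2.588); state += dt/6·(k1+2k2+2k3+k4)
t=0.010: state=(3.773, 1.055)
t=0.020: state=(3.807, 1.082)
t=0.030: state=(3.840, 1.109)
continuing one RK4 step at a time; state shown every 10 steps (Δt=0.1):
t=0.100: state=(4.072, 1.332)
t=0.200: state=(4.382, 1.771)
t=0.300: state=(4.639, 2.415)
t=0.400: state=(4.791, 3.353)
t=0.500: state=(4.778, 4.687)
t=0.600: state=(4.538, 6.481)
t=0.700: state=(4.048, 8.682)
t=0.800: state=(3.361, 11.040)
t=0.900: state=(2.598, 13.165)
t=1.000: state=(1.896, 14.715)
t=1.100: state=(1.332, 15.560)
t=1.200: state=(0.922, 15.771)
t=1.300: state=(0.638, 15.511)
t=1.400: state=(0.448, 14.947)
t=1.500: state=(0.321, 14.209)
t=1.600: state=(0.235, 13.384)
t=1.700: state=(0.177, 12.530)
t=1.800: state=(0.137, 11.681)
t=1.900: state=(0.109, 10.857)
t=2.000: state=(0.089, 10.071)
t=2.100: state=(0.074, 9.327)
t=2.200: state=(0.063, 8.629)
t=2.300: state=(0.055, 7.976)
t=2.400: state=(0.049, 7.368)
t=2.500: state=(0.044, 6.803)
t=2.600: state=(0.041, 6.280)
t=2.650: state=(0.039, 6.033)
largest grid value and its neighbours: x(0.430)=4.80799, x(0.440)=4.80985, x(0.450)=4.80978
parabola through these three points peaks at t≈0.445 with x≈4.81006

max x = 4.810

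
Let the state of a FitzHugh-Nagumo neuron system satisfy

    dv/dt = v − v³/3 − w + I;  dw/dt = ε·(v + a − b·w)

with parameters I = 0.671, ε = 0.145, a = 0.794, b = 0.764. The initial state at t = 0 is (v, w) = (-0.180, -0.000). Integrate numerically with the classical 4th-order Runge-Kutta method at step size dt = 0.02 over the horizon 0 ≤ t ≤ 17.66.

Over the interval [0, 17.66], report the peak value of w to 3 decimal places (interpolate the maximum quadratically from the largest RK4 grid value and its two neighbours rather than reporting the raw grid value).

max w = 1.653

t=0.000: state=(-0.180, -0.000)
step 1 (dt=0.02): k1=(0.493, 0.089), k2=(0.497, 0.090), k3=(0.497, 0.090), k4=(0.501, 0.090); state += dt/6·(k1+2k2+2k3+k4)
t=0.020: state=(-0.170, 0.002)
t=0.040: state=(-0.160, 0.004)
t=0.060: state=(-0.150, 0.005)
continuing one RK4 step at a time; state shown every 50 steps (Δt=1):
t=1.000: state=(0.573, 0.130)
t=2.000: state=(1.559, 0.379)
t=3.000: state=(1.747, 0.682)
t=4.000: state=(1.649, 0.954)
t=5.000: state=(1.510, 1.179)
t=6.000: state=(1.355, 1.361)
t=7.000: state=(1.176, 1.502)
t=8.000: state=(0.950, 1.599)
t=9.000: state=(0.613, 1.650)
t=10.000: state=(-0.063, 1.629)
t=11.000: state=(-1.428, 1.467)
t=12.000: state=(-1.933, 1.177)
t=13.000: state=(-1.875, 0.900)
t=14.000: state=(-1.777, 0.664)
t=15.000: state=(-1.677, 0.466)
t=16.000: state=(-1.578, 0.303)
t=17.000: state=(-1.479, 0.171)
t=17.660: state=(-1.413, 0.099)
largest grid value and its neighbours: w(9.280)=1.65277, w(9.300)=1.65278, w(9.320)=1.65275
parabola through these three points peaks at t≈9.293 with w≈1.65278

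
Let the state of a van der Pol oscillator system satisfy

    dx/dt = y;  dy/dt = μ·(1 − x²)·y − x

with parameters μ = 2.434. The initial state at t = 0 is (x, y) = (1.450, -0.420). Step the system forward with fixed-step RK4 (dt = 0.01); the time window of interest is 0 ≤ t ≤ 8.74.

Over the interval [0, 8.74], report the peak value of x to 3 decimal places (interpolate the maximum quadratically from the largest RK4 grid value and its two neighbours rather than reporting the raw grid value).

max x = 2.022

t=0.000: state=(1.450, -0.420)
step 1 (dt=0.01): k1=(-0.420, -0.323), k2=(-0.422, -0.323), k3=(-0.422, -0.323), k4=(-0.423, -0.323); state += dt/6·(k1+2k2+2k3+k4)
t=0.010: state=(1.446, -0.423)
t=0.020: state=(1.442, -0.426)
t=0.030: state=(1.437, -0.430)
continuing one RK4 step at a time; state shown every 50 steps (Δt=0.5):
t=0.500: state=(1.195, -0.617)
t=1.000: state=(0.784, -1.129)
t=1.500: state=(-0.196, -3.309)
t=2.000: state=(-1.906, -1.284)
t=2.500: state=(-1.983, 0.233)
t=3.000: state=(-1.845, 0.301)
t=3.500: state=(-1.683, 0.350)
t=4.000: state=(-1.490, 0.430)
t=4.500: state=(-1.241, 0.588)
t=5.000: state=(-0.861, 1.015)
t=5.500: state=(-0.018, 2.804)
t=6.000: state=(1.790, 2.103)
t=6.500: state=(1.999, -0.205)
t=7.000: state=(1.867, -0.294)
t=7.500: state=(1.708, -0.342)
t=8.000: state=(1.521, -0.415)
t=8.500: state=(1.282, -0.557)
t=8.740: state=(1.135, -0.682)
largest grid value and its neighbours: x(6.300)=2.02199, x(6.310)=2.02213, x(6.320)=2.02206
parabola through these three points peaks at t≈6.312 with x≈2.02213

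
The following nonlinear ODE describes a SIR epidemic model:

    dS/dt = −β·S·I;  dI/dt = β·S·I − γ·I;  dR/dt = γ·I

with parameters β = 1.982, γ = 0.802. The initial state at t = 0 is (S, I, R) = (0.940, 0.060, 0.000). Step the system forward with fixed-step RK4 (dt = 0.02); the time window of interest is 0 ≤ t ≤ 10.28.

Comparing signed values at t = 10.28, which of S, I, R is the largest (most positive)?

t=0.000: state=(0.940, 0.060, 0.000)
step 1 (dt=0.02): k1=(-0.112, 0.064, 0.048), k2=(-0.113, 0.064, 0.049), k3=(-0.113, 0.064, 0.049), k4=(-0.114, 0.065, 0.049); state += dt/6·(k1+2k2+2k3+k4)
t=0.020: state=(0.938, 0.061, 0.001)
t=0.040: state=(0.935, 0.063, 0.002)
t=0.060: state=(0.933, 0.064, 0.003)
continuing one RK4 step at a time; state shown every 25 steps (Δt=0.5):
t=0.500: state=(0.870, 0.099, 0.031)
t=1.000: state=(0.770, 0.149, 0.081)
t=1.500: state=(0.646, 0.202, 0.151)
t=2.000: state=(0.518, 0.241, 0.241)
t=2.500: state=(0.405, 0.254, 0.341)
t=3.000: state=(0.316, 0.243, 0.442)
t=3.500: state=(0.251, 0.215, 0.534)
t=4.000: state=(0.207, 0.180, 0.613)
t=4.500: state=(0.176, 0.146, 0.678)
t=5.000: state=(0.155, 0.115, 0.730)
t=5.500: state=(0.140, 0.089, 0.771)
t=6.000: state=(0.129, 0.068, 0.803)
t=6.500: state=(0.122, 0.052, 0.826)
t=7.000: state=(0.117, 0.039, 0.844)
t=7.500: state=(0.113, 0.029, 0.858)
t=8.000: state=(0.110, 0.022, 0.868)
t=8.500: state=(0.108, 0.016, 0.876)
t=9.000: state=(0.106, 0.012, 0.881)
t=9.500: state=(0.105, 0.009, 0.886)
t=10.000: state=(0.105, 0.007, 0.889)
t=10.280: state=(0.104, 0.006, 0.890)
compare at T: S=0.104, I=0.006, R=0.890

largest component: R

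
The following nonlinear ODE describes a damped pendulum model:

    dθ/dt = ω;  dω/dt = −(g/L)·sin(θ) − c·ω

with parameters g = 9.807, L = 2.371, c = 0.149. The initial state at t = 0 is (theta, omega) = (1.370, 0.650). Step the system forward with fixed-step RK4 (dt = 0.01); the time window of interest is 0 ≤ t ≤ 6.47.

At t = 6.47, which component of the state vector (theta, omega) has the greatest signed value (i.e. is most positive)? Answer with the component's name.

largest component: omega

t=0.000: state=(1.370, 0.650)
step 1 (dt=0.01): k1=(0.650, -4.150), k2=(0.629, -4.150), k3=(0.629, -4.149), k4=(0.609, -4.149); state += dt/6·(k1+2k2+2k3+k4)
t=0.010: state=(1.376, 0.609)
t=0.020: state=(1.382, 0.567)
t=0.030: state=(1.388, 0.526)
continuing one RK4 step at a time; state shown every 25 steps (Δt=0.25):
t=0.250: state=(1.404, -0.375)
t=0.500: state=(1.187, -1.342)
t=0.750: state=(0.747, -2.130)
t=1.000: state=(0.158, -2.495)
t=1.250: state=(-0.448, -2.252)
t=1.500: state=(-0.927, -1.518)
t=1.750: state=(-1.190, -0.570)
t=2.000: state=(-1.210, 0.404)
t=2.250: state=(-0.994, 1.301)
t=2.500: state=(-0.578, 1.976)
t=2.750: state=(-0.043, 2.213)
t=3.000: state=(0.482, 1.906)
t=3.250: state=(0.875, 1.190)
t=3.500: state=(1.063, 0.300)
t=3.750: state=(1.025, -0.597)
t=4.000: state=(0.774, -1.378)
t=4.250: state=(0.359, -1.876)
t=4.500: state=(-0.126, -1.924)
t=4.750: state=(-0.563, -1.504)
t=5.000: state=(-0.853, -0.779)
t=5.250: state=(-0.944, 0.054)
t=5.500: state=(-0.829, 0.849)
t=5.750: state=(-0.534, 1.464)
t=6.000: state=(-0.125, 1.741)
t=6.250: state=(0.300, 1.585)
t=6.470: state=(0.603, 1.138)
compare at T: theta=0.603, omega=1.138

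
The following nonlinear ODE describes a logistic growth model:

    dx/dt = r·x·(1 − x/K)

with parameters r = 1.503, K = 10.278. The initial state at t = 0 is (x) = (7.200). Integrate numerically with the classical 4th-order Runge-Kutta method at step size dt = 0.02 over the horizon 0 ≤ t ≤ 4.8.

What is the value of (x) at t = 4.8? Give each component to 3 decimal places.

(x) = (10.275)

t=0.000: state=(7.200)
step 1 (dt=0.02): k1=(3.241), k2=(3.221), k3=(3.221), k4=(3.201); state += dt/6·(k1+2k2+2k3+k4)
t=0.020: state=(7.264)
t=0.040: state=(7.328)
t=0.060: state=(7.391)
continuing one RK4 step at a time; state shown every 10 steps (Δt=0.2):
t=0.200: state=(7.807)
t=0.400: state=(8.327)
t=0.600: state=(8.758)
t=0.800: state=(9.108)
t=1.000: state=(9.385)
t=1.200: state=(9.602)
t=1.400: state=(9.769)
t=1.600: state=(9.896)
t=1.800: state=(9.992)
t=2.000: state=(10.065)
t=2.200: state=(10.119)
t=2.400: state=(10.160)
t=2.600: state=(10.191)
t=2.800: state=(10.213)
t=3.000: state=(10.230)
t=3.200: state=(10.242)
t=3.400: state=(10.252)
t=3.600: state=(10.258)
t=3.800: state=(10.263)
t=4.000: state=(10.267)
t=4.200: state=(10.270)
t=4.400: state=(10.272)
t=4.600: state=(10.274)
t=4.800: state=(10.275)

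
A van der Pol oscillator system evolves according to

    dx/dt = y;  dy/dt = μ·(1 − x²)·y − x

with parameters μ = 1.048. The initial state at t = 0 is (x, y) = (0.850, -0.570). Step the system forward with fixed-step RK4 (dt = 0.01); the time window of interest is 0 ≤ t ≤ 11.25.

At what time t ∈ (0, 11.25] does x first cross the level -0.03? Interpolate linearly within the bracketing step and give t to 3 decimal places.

t=0.000: state=(0.850, -0.570)
step 1 (dt=0.01): k1=(-0.570, -1.016), k2=(-0.575, -1.017), k3=(-0.575, -1.017), k4=(-0.580, -1.019); state += dt/6·(k1+2k2+2k3+k4)
t=0.010: state=(0.844, -0.580)
t=0.020: state=(0.838, -0.590)
t=0.030: state=(0.832, -0.601)
continuing one RK4 step at a time; state shown every 50 steps (Δt=0.5):
t=0.500: state=(0.427, -1.158)
t=0.820: state=(-0.023, -1.671)
next step: t=0.830: state=(-0.040, -1.688) — x has crossed -0.03
linear interpolation between t=0.820 (-0.02322) and t=0.830 (-0.04001) → t≈0.824

t = 0.824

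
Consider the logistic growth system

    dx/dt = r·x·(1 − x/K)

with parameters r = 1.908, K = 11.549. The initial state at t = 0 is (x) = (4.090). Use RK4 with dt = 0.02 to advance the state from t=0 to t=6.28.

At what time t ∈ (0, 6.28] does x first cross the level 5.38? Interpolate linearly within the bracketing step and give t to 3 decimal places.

t = 0.243

t=0.000: state=(4.090)
step 1 (dt=0.02): k1=(5.040), k2=(5.068), k3=(5.068), k4=(5.095); state += dt/6·(k1+2k2+2k3+k4)
t=0.020: state=(4.191)
t=0.040: state=(4.294)
t=0.060: state=(4.397)
t=0.240: state=(5.362)
next step: t=0.260: state=(5.472) — x has crossed 5.38
linear interpolation between t=0.240 (5.36245) and t=0.260 (5.47220) → t≈0.243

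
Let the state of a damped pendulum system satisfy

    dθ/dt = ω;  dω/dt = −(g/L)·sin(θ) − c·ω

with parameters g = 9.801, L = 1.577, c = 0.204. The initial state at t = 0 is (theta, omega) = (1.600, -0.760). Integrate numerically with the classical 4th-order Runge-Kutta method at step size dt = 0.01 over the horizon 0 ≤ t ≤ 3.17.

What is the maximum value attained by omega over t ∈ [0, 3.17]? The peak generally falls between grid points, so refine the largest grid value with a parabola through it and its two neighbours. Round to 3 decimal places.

t=0.000: state=(1.600, -0.760)
step 1 (dt=0.01): k1=(-0.760, -6.057), k2=(-0.790, -6.052), k3=(-0.790, -6.052), k4=(-0.821, -6.046); state += dt/6·(k1+2k2+2k3+k4)
t=0.010: state=(1.592, -0.821)
t=0.020: state=(1.584, -0.881)
t=0.030: state=(1.574, -0.941)
continuing one RK4 step at a time; state shown every 20 steps (Δt=0.2):
t=0.200: state=(1.329, -1.939)
t=0.400: state=(0.836, -2.935)
t=0.600: state=(0.190, -3.411)
t=0.800: state=(-0.474, -3.096)
t=1.000: state=(-1.006, -2.145)
t=1.200: state=(-1.315, -0.936)
t=1.400: state=(-1.379, 0.294)
t=1.600: state=(-1.202, 1.457)
t=1.800: state=(-0.809, 2.430)
t=2.000: state=(-0.260, 2.953)
t=2.200: state=(0.326, 2.789)
t=2.400: state=(0.814, 2.012)
t=2.600: state=(1.110, 0.923)
t=2.800: state=(1.179, -0.232)
t=3.000: state=(1.022, -1.317)
t=3.170: state=(0.731, -2.074)
largest grid value and its neighbours: omega(2.040)=2.97812, omega(2.050)=2.97988, omega(2.060)=2.97981
parabola through these three points peaks at t≈2.055 with omega≈2.98008

max omega = 2.980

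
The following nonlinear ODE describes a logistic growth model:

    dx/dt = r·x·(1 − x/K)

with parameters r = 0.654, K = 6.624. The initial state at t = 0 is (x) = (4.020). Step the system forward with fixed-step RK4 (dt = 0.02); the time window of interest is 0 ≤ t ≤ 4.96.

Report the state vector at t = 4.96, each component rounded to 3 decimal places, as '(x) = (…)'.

(x) = (6.461)

t=0.000: state=(4.020)
step 1 (dt=0.02): k1=(1.034), k2=(1.032), k3=(1.032), k4=(1.031); state += dt/6·(k1+2k2+2k3+k4)
t=0.020: state=(4.041)
t=0.040: state=(4.061)
t=0.060: state=(4.082)
continuing one RK4 step at a time; state shown every 10 steps (Δt=0.2):
t=0.200: state=(4.224)
t=0.400: state=(4.420)
t=0.600: state=(4.608)
t=0.800: state=(4.787)
t=1.000: state=(4.955)
t=1.200: state=(5.113)
t=1.400: state=(5.260)
t=1.600: state=(5.396)
t=1.800: state=(5.522)
t=2.000: state=(5.637)
t=2.200: state=(5.742)
t=2.400: state=(5.837)
t=2.600: state=(5.923)
t=2.800: state=(6.001)
t=3.000: state=(6.071)
t=3.200: state=(6.134)
t=3.400: state=(6.190)
t=3.600: state=(6.240)
t=3.800: state=(6.285)
t=4.000: state=(6.325)
t=4.200: state=(6.360)
t=4.400: state=(6.391)
t=4.600: state=(6.419)
t=4.800: state=(6.443)
t=4.960: state=(6.461)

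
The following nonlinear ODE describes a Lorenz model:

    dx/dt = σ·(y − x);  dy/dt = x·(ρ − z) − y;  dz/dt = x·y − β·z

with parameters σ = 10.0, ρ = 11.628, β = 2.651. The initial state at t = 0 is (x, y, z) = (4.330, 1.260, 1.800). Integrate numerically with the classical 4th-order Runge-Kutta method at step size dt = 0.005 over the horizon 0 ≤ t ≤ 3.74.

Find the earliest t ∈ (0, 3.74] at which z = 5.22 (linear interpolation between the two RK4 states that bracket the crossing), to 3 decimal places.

t=0.000: state=(4.330, 1.260, 1.800)
step 1 (dt=0.005): k1=(-30.700, 41.295, 0.684), k2=(-28.900, 40.430, 1.022), k3=(-28.967, 40.473, 1.017), k4=(-27.228, 39.648, 1.335); state += dt/6·(k1+2k2+2k3+k4)
t=0.005: state=(4.185, 1.462, 1.805)
t=0.010: state=(4.057, 1.657, 1.813)
t=0.015: state=(3.945, 1.844, 1.824)
continuing one RK4 step at a time; state shown every 40 steps (Δt=0.2):
t=0.200: state=(5.296, 7.576, 4.176)
t=0.230: state=(6.016, 8.515, 5.173)
next step: t=0.235: state=(6.141, 8.666, 5.364) — z has crossed 5.22
linear interpolation between t=0.230 (5.17261) and t=0.235 (5.36389) → t≈0.231

t = 0.231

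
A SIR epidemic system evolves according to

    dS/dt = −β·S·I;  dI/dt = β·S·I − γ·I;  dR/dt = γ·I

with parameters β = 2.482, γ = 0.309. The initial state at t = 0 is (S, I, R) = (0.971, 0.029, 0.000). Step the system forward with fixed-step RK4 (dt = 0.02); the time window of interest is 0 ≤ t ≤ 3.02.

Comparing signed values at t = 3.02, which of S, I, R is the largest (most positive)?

t=0.000: state=(0.971, 0.029, 0.000)
step 1 (dt=0.02): k1=(-0.070, 0.061, 0.009), k2=(-0.071, 0.062, 0.009), k3=(-0.071, 0.062, 0.009), k4=(-0.073, 0.063, 0.009); state += dt/6·(k1+2k2+2k3+k4)
t=0.020: state=(0.970, 0.030, 0.000)
t=0.040: state=(0.968, 0.032, 0.000)
t=0.060: state=(0.967, 0.033, 0.001)
continuing one RK4 step at a time; state shown every 5 steps (Δt=0.1):
t=0.100: state=(0.963, 0.036, 0.001)
t=0.200: state=(0.954, 0.044, 0.002)
t=0.300: state=(0.942, 0.054, 0.004)
t=0.400: state=(0.928, 0.066, 0.006)
t=0.500: state=(0.912, 0.080, 0.008)
t=0.600: state=(0.892, 0.097, 0.011)
t=0.700: state=(0.868, 0.118, 0.014)
t=0.800: state=(0.841, 0.141, 0.018)
t=0.900: state=(0.810, 0.168, 0.023)
t=1.000: state=(0.774, 0.198, 0.028)
t=1.100: state=(0.734, 0.232, 0.035)
t=1.200: state=(0.689, 0.268, 0.043)
t=1.300: state=(0.642, 0.306, 0.051)
t=1.400: state=(0.592, 0.346, 0.062)
t=1.500: state=(0.541, 0.386, 0.073)
t=1.600: state=(0.489, 0.426, 0.085)
t=1.700: state=(0.438, 0.463, 0.099)
t=1.800: state=(0.389, 0.497, 0.114)
t=1.900: state=(0.342, 0.528, 0.130)
t=2.000: state=(0.299, 0.554, 0.147)
t=2.100: state=(0.260, 0.576, 0.164)
t=2.200: state=(0.225, 0.593, 0.182)
t=2.300: state=(0.194, 0.606, 0.201)
t=2.400: state=(0.166, 0.614, 0.220)
t=2.500: state=(0.143, 0.619, 0.239)
t=2.600: state=(0.122, 0.620, 0.258)
t=2.700: state=(0.105, 0.618, 0.277)
t=2.800: state=(0.090, 0.614, 0.296)
t=2.900: state=(0.077, 0.608, 0.315)
t=3.000: state=(0.067, 0.600, 0.333)
t=3.020: state=(0.065, 0.598, 0.337)
compare at T: S=0.065, I=0.598, R=0.337

largest component: I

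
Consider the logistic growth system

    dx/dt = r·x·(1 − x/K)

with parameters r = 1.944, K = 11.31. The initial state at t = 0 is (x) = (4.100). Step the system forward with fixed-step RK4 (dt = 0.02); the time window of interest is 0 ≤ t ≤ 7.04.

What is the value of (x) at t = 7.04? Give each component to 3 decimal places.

t=0.000: state=(4.100)
step 1 (dt=0.02): k1=(5.081), k2=(5.108), k3=(5.108), k4=(5.134); state += dt/6·(k1+2k2+2k3+k4)
t=0.020: state=(4.202)
t=0.040: state=(4.305)
t=0.060: state=(4.409)
continuing one RK4 step at a time; state shown every 25 steps (Δt=0.5):
t=0.500: state=(6.792)
t=1.000: state=(9.036)
t=1.500: state=(10.327)
t=2.000: state=(10.917)
t=2.500: state=(11.158)
t=3.000: state=(11.252)
t=3.500: state=(11.288)
t=4.000: state=(11.302)
t=4.500: state=(11.307)
t=5.000: state=(11.309)
t=5.500: state=(11.310)
t=6.000: state=(11.310)
t=6.500: state=(11.310)
t=7.000: state=(11.310)
t=7.040: state=(11.310)

(x) = (11.310)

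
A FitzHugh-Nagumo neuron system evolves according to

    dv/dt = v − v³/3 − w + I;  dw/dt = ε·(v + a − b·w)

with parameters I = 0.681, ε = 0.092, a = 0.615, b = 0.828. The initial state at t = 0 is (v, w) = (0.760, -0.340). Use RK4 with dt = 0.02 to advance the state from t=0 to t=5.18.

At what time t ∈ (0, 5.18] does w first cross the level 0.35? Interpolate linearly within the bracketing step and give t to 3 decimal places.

t=0.000: state=(0.760, -0.340)
step 1 (dt=0.02): k1=(1.635, 0.152), k2=(1.640, 0.154), k3=(1.640, 0.154), k4=(1.645, 0.155); state += dt/6·(k1+2k2+2k3+k4)
t=0.020: state=(0.793, -0.337)
t=0.040: state=(0.826, -0.334)
t=0.060: state=(0.859, -0.331)
continuing one RK4 step at a time; state shown every 10 steps (Δt=0.2):
t=0.200: state=(1.092, -0.307)
t=0.400: state=(1.403, -0.268)
t=0.600: state=(1.653, -0.225)
t=0.800: state=(1.823, -0.178)
t=1.000: state=(1.924, -0.130)
t=1.200: state=(1.975, -0.081)
t=1.400: state=(1.997, -0.032)
t=1.600: state=(2.001, 0.016)
t=1.800: state=(1.996, 0.063)
t=2.000: state=(1.987, 0.110)
t=2.200: state=(1.974, 0.156)
t=2.400: state=(1.961, 0.201)
t=2.600: state=(1.946, 0.244)
t=2.800: state=(1.931, 0.287)
t=3.000: state=(1.916, 0.329)
t=3.080: state=(1.910, 0.346)
next step: t=3.100: state=(1.908, 0.350) — w has crossed 0.35
linear interpolation between t=3.080 (0.34592) and t=3.100 (0.35004) → t≈3.100

t = 3.100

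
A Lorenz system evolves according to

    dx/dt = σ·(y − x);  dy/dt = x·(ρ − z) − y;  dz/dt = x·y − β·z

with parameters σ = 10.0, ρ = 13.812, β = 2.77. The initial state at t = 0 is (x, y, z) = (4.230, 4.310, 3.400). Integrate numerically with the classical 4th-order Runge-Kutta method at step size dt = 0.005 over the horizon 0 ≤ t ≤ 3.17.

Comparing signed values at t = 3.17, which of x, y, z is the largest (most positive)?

t=0.000: state=(4.230, 4.310, 3.400)
step 1 (dt=0.005): k1=(0.800, 39.733, 8.813), k2=(1.773, 39.561, 9.181), k3=(1.745, 39.583, 9.188), k4=(2.692, 39.431, 9.563); state += dt/6·(k1+2k2+2k3+k4)
t=0.005: state=(4.239, 4.508, 3.446)
t=0.010: state=(4.257, 4.704, 3.496)
t=0.015: state=(4.283, 4.900, 3.549)
continuing one RK4 step at a time; state shown every 40 steps (Δt=0.2):
t=0.200: state=(8.682, 11.593, 10.543)
t=0.400: state=(7.978, 4.347, 19.175)
t=0.600: state=(2.460, 1.260, 12.492)
t=0.800: state=(1.992, 2.434, 7.707)
t=1.000: state=(4.042, 5.743, 6.294)
t=1.200: state=(8.384, 10.266, 12.225)
t=1.400: state=(7.281, 4.688, 17.493)
t=1.600: state=(3.348, 2.496, 12.310)
t=1.800: state=(3.390, 4.120, 8.612)
t=2.000: state=(6.000, 7.751, 9.343)
t=2.200: state=(8.277, 8.014, 15.450)
t=2.400: state=(5.440, 3.831, 14.874)
t=2.600: state=(3.869, 3.893, 10.921)
t=2.800: state=(5.118, 6.239, 9.700)
t=3.000: state=(7.398, 8.093, 13.089)
t=3.170: state=(6.969, 5.888, 15.345)
compare at T: x=6.969, y=5.888, z=15.345

largest component: z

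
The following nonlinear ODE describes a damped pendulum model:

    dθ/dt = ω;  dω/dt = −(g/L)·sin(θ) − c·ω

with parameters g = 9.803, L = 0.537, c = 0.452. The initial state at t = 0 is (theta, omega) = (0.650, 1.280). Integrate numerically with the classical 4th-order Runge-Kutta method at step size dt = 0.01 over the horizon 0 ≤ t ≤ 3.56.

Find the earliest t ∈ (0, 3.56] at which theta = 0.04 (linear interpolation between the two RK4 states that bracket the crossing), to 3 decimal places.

t = 0.486

t=0.000: state=(0.650, 1.280)
step 1 (dt=0.01): k1=(1.280, -11.626), k2=(1.222, -11.693), k3=(1.222, -11.688), k4=(1.163, -11.750); state += dt/6·(k1+2k2+2k3+k4)
t=0.010: state=(0.662, 1.163)
t=0.020: state=(0.673, 1.045)
t=0.030: state=(0.683, 0.926)
continuing one RK4 step at a time; state shown every 20 steps (Δt=0.2):
t=0.200: state=(0.668, -1.075)
t=0.400: state=(0.274, -2.626)
t=0.480: state=(0.056, -2.768)
next step: t=0.490: state=(0.028, -2.764) — theta has crossed 0.04
linear interpolation between t=0.480 (0.05587) and t=0.490 (0.02820) → t≈0.486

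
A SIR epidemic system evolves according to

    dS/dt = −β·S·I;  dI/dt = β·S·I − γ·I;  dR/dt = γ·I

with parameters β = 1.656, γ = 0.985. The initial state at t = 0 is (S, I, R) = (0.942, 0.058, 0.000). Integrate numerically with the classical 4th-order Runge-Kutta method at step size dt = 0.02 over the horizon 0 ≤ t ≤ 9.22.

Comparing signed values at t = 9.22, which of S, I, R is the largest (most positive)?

t=0.000: state=(0.942, 0.058, 0.000)
step 1 (dt=0.02): k1=(-0.090, 0.033, 0.057), k2=(-0.091, 0.033, 0.057), k3=(-0.091, 0.033, 0.057), k4=(-0.091, 0.034, 0.058); state += dt/6·(k1+2k2+2k3+k4)
t=0.020: state=(0.940, 0.059, 0.001)
t=0.040: state=(0.938, 0.059, 0.002)
t=0.060: state=(0.936, 0.060, 0.003)
continuing one RK4 step at a time; state shown every 25 steps (Δt=0.5):
t=0.500: state=(0.891, 0.076, 0.033)
t=1.000: state=(0.831, 0.095, 0.075)
t=1.500: state=(0.763, 0.112, 0.126)
t=2.000: state=(0.691, 0.125, 0.184)
t=2.500: state=(0.621, 0.131, 0.247)
t=3.000: state=(0.557, 0.130, 0.312)
t=3.500: state=(0.502, 0.124, 0.375)
t=4.000: state=(0.455, 0.112, 0.433)
t=4.500: state=(0.417, 0.098, 0.485)
t=5.000: state=(0.387, 0.084, 0.530)
t=5.500: state=(0.363, 0.070, 0.567)
t=6.000: state=(0.344, 0.057, 0.599)
t=6.500: state=(0.330, 0.046, 0.624)
t=7.000: state=(0.319, 0.037, 0.644)
t=7.500: state=(0.310, 0.029, 0.660)
t=8.000: state=(0.304, 0.023, 0.673)
t=8.500: state=(0.299, 0.018, 0.683)
t=9.000: state=(0.295, 0.014, 0.691)
t=9.220: state=(0.293, 0.013, 0.694)
compare at T: S=0.293, I=0.013, R=0.694

largest component: R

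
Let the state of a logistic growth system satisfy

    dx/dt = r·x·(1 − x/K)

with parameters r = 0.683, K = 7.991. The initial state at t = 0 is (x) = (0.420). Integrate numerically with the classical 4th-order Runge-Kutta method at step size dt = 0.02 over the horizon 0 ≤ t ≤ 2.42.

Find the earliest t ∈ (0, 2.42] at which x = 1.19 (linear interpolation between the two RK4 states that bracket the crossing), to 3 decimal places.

t=0.000: state=(0.420)
step 1 (dt=0.02): k1=(0.272), k2=(0.273), k3=(0.273), k4=(0.275); state += dt/6·(k1+2k2+2k3+k4)
t=0.020: state=(0.425)
t=0.040: state=(0.431)
t=0.060: state=(0.437)
continuing one RK4 step at a time; state shown every 5 steps (Δt=0.1):
t=0.100: state=(0.448)
t=0.200: state=(0.478)
t=0.300: state=(0.509)
t=0.400: state=(0.543)
t=0.500: state=(0.579)
t=0.600: state=(0.616)
t=0.700: state=(0.656)
t=0.800: state=(0.699)
t=0.900: state=(0.743)
t=1.000: state=(0.791)
t=1.100: state=(0.841)
t=1.200: state=(0.894)
t=1.300: state=(0.949)
t=1.400: state=(1.008)
t=1.500: state=(1.070)
t=1.600: state=(1.134)
t=1.680: state=(1.189)
next step: t=1.700: state=(1.203) — x has crossed 1.19
linear interpolation between t=1.680 (1.18871) and t=1.700 (1.20260) → t≈1.682

t = 1.682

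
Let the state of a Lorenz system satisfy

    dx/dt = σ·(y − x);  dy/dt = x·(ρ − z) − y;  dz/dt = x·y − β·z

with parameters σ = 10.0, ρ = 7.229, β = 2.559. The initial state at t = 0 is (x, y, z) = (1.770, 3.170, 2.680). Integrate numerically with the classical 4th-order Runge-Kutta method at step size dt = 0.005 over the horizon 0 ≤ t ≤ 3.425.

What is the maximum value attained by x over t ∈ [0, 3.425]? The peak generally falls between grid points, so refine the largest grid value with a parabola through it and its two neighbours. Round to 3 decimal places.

t=0.000: state=(1.770, 3.170, 2.680)
step 1 (dt=0.005): k1=(14.000, 4.882, -1.247), k2=(13.772, 5.034, -1.106), k3=(13.782, 5.031, -1.108), k4=(13.562, 5.180, -0.968); state += dt/6·(k1+2k2+2k3+k4)
t=0.005: state=(1.839, 3.195, 2.674)
t=0.010: state=(1.906, 3.222, 2.670)
t=0.015: state=(1.971, 3.250, 2.668)
continuing one RK4 step at a time; state shown every 40 steps (Δt=0.2):
t=0.200: state=(3.872, 4.841, 3.508)
t=0.400: state=(5.488, 5.935, 6.381)
t=0.600: state=(5.136, 4.428, 8.368)
t=0.800: state=(3.601, 2.974, 7.406)
t=1.000: state=(2.897, 2.802, 5.813)
t=1.200: state=(3.089, 3.345, 4.893)
t=1.400: state=(3.798, 4.212, 4.996)
t=1.600: state=(4.525, 4.772, 6.024)
t=1.800: state=(4.607, 4.443, 6.997)
t=2.000: state=(4.070, 3.769, 6.958)
t=2.200: state=(3.618, 3.493, 6.297)
t=2.400: state=(3.583, 3.662, 5.758)
t=2.600: state=(3.861, 4.037, 5.700)
t=2.800: state=(4.180, 4.297, 6.078)
t=3.000: state=(4.262, 4.225, 6.494)
t=3.200: state=(4.082, 3.963, 6.565)
t=3.400: state=(3.873, 3.799, 6.327)
t=3.425: state=(3.856, 3.793, 6.290)
largest grid value and its neighbours: x(0.465)=5.64731, x(0.470)=5.64810, x(0.475)=5.64721
parabola through these three points peaks at t≈0.470 with x≈5.64810

max x = 5.648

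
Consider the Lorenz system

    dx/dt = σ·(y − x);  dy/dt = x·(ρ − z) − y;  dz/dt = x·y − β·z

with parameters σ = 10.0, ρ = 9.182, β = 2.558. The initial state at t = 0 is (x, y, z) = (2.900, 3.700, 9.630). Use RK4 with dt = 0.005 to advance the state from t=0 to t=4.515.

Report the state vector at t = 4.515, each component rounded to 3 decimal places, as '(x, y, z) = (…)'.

t=0.000: state=(2.900, 3.700, 9.630)
step 1 (dt=0.005): k1=(8.000, -4.999, -13.904), k2=(7.675, -4.894, -13.777), k3=(7.686, -4.895, -13.780), k4=(7.371, -4.789, -13.657); state += dt/6·(k1+2k2+2k3+k4)
t=0.005: state=(2.938, 3.676, 9.561)
t=0.010: state=(2.974, 3.652, 9.493)
t=0.015: state=(3.006, 3.630, 9.427)
continuing one RK4 step at a time; state shown every 40 steps (Δt=0.2):
t=0.200: state=(3.368, 3.474, 7.532)
t=0.400: state=(3.873, 4.279, 6.689)
t=0.600: state=(4.824, 5.288, 7.352)
t=0.800: state=(5.336, 5.313, 8.808)
t=1.000: state=(4.808, 4.403, 9.157)
t=1.200: state=(4.135, 3.932, 8.309)
t=1.400: state=(4.067, 4.189, 7.529)
t=1.600: state=(4.499, 4.765, 7.530)
t=1.800: state=(4.926, 5.038, 8.212)
t=2.000: state=(4.868, 4.714, 8.712)
t=2.200: state=(4.487, 4.309, 8.491)
t=2.400: state=(4.289, 4.280, 7.992)
t=2.600: state=(4.426, 4.552, 7.792)
t=2.800: state=(4.688, 4.795, 8.037)
t=3.000: state=(4.773, 4.745, 8.389)
t=3.200: state=(4.618, 4.515, 8.431)
t=3.400: state=(4.451, 4.404, 8.193)
t=3.600: state=(4.452, 4.495, 7.996)
t=3.800: state=(4.581, 4.651, 8.035)
t=4.000: state=(4.676, 4.692, 8.224)
t=4.200: state=(4.641, 4.596, 8.326)
t=4.400: state=(4.541, 4.498, 8.248)
t=4.515: state=(4.505, 4.488, 8.168)

(x, y, z) = (4.505, 4.488, 8.168)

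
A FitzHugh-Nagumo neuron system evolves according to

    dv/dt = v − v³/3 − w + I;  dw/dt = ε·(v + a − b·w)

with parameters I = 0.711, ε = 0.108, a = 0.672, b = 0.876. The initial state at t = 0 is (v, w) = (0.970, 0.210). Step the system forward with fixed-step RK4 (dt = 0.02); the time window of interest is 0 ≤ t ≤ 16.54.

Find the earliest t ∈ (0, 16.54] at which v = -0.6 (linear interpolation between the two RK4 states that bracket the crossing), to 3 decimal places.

t=0.000: state=(0.970, 0.210)
step 1 (dt=0.02): k1=(1.167, 0.157), k2=(1.166, 0.159), k3=(1.166, 0.159), k4=(1.164, 0.160); state += dt/6·(k1+2k2+2k3+k4)
t=0.020: state=(0.993, 0.213)
t=0.040: state=(1.017, 0.216)
t=0.060: state=(1.040, 0.220)
continuing one RK4 step at a time; state shown every 50 steps (Δt=1):
t=1.000: state=(1.746, 0.409)
t=2.000: state=(1.798, 0.627)
t=3.000: state=(1.721, 0.821)
t=4.000: state=(1.630, 0.989)
t=5.000: state=(1.537, 1.132)
t=6.000: state=(1.441, 1.252)
t=7.000: state=(1.341, 1.352)
t=8.000: state=(1.233, 1.432)
t=9.000: state=(1.113, 1.493)
t=10.000: state=(0.972, 1.535)
t=11.000: state=(0.787, 1.556)
t=12.000: state=(0.498, 1.553)
t=13.000: state=(-0.093, 1.506)
t=13.460: state=(-0.590, 1.459)
next step: t=13.480: state=(-0.616, 1.456) — v has crossed -0.6
linear interpolation between t=13.460 (-0.59000) and t=13.480 (-0.61553) → t≈13.468

t = 13.468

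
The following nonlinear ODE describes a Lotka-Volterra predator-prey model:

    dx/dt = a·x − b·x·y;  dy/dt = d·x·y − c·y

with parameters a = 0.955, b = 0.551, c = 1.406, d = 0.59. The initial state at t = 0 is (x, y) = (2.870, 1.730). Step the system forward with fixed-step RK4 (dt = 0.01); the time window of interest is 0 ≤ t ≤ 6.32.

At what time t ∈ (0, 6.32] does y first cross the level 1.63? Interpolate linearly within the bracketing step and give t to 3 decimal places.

t=0.000: state=(2.870, 1.730)
step 1 (dt=0.01): k1=(0.005, 0.497), k2=(0.001, 0.498), k3=(0.001, 0.498), k4=(-0.003, 0.498); state += dt/6·(k1+2k2+2k3+k4)
t=0.010: state=(2.870, 1.735)
t=0.020: state=(2.870, 1.740)
t=0.030: state=(2.870, 1.745)
continuing one RK4 step at a time; state shown every 25 steps (Δt=0.25):
t=0.250: state=(2.846, 1.857)
t=0.500: state=(2.775, 1.979)
t=0.750: state=(2.663, 2.080)
t=1.000: state=(2.526, 2.146)
t=1.250: state=(2.381, 2.169)
t=1.500: state=(2.245, 2.146)
t=1.750: state=(2.129, 2.084)
t=2.000: state=(2.041, 1.994)
t=2.250: state=(1.983, 1.887)
t=2.500: state=(1.957, 1.775)
t=2.750: state=(1.960, 1.666)
t=2.830: state=(1.967, 1.634)
next step: t=2.840: state=(1.969, 1.630) — y has crossed 1.63
linear interpolation between t=2.830 (1.63365) and t=2.840 (1.62966) → t≈2.839

t = 2.839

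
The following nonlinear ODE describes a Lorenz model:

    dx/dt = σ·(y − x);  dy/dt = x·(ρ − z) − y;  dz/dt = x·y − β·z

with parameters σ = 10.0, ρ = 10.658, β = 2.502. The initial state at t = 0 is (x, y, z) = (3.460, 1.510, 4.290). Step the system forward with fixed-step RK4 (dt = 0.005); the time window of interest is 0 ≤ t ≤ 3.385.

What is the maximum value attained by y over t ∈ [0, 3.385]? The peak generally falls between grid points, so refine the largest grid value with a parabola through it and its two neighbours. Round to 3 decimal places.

max y = 8.343

t=0.000: state=(3.460, 1.510, 4.290)
step 1 (dt=0.005): k1=(-19.500, 20.523, -5.509), k2=(-18.499, 20.209, -5.373), k3=(-18.532, 20.224, -5.373), k4=(-17.562, 19.923, -5.241); state += dt/6·(k1+2k2+2k3+k4)
t=0.005: state=(3.367, 1.611, 4.263)
t=0.010: state=(3.284, 1.709, 4.238)
t=0.015: state=(3.210, 1.805, 4.213)
continuing one RK4 step at a time; state shown every 40 steps (Δt=0.2):
t=0.200: state=(3.717, 4.947, 4.282)
t=0.400: state=(6.851, 8.272, 8.618)
t=0.600: state=(6.798, 5.258, 13.568)
t=0.800: state=(3.561, 2.449, 10.954)
t=1.000: state=(2.655, 2.734, 7.755)
t=1.200: state=(3.545, 4.323, 6.384)
t=1.400: state=(5.530, 6.574, 7.943)
t=1.600: state=(6.530, 6.231, 11.508)
t=1.800: state=(4.846, 3.863, 11.414)
t=2.000: state=(3.623, 3.429, 9.136)
t=2.200: state=(3.933, 4.384, 7.785)
t=2.400: state=(5.150, 5.803, 8.454)
t=2.600: state=(5.915, 5.889, 10.522)
t=2.800: state=(5.121, 4.528, 10.926)
t=3.000: state=(4.218, 3.996, 9.600)
t=3.200: state=(4.279, 4.530, 8.592)
t=3.385: state=(4.949, 5.356, 8.822)
largest grid value and its neighbours: y(0.420)=8.34042, y(0.425)=8.34292, y(0.430)=8.33928
parabola through these three points peaks at t≈0.425 with y≈8.34294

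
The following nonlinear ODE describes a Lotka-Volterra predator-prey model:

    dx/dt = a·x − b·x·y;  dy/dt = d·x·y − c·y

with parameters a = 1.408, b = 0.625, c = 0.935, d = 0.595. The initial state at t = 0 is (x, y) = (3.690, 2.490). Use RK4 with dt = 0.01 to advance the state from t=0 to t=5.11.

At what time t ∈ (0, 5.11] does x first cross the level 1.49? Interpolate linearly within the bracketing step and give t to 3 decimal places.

t = 0.910

t=0.000: state=(3.690, 2.490)
step 1 (dt=0.01): k1=(-0.547, 3.139), k2=(-0.583, 3.154), k3=(-0.583, 3.154), k4=(-0.619, 3.170); state += dt/6·(k1+2k2+2k3+k4)
t=0.010: state=(3.684, 2.522)
t=0.020: state=(3.678, 2.553)
t=0.030: state=(3.670, 2.586)
continuing one RK4 step at a time; state shown every 20 steps (Δt=0.2):
t=0.200: state=(3.437, 3.165)
t=0.400: state=(2.937, 3.843)
t=0.600: state=(2.325, 4.361)
t=0.800: state=(1.754, 4.606)
t=0.910: state=(1.490, 4.621)
next step: t=0.920: state=(1.469, 4.618) — x has crossed 1.49
linear interpolation between t=0.910 (1.49048) and t=0.920 (1.46860) → t≈0.910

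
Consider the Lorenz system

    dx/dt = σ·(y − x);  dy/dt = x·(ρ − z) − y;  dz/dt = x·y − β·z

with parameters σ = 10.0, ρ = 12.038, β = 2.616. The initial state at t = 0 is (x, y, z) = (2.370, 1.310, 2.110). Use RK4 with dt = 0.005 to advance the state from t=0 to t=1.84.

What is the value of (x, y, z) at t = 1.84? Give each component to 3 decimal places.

t=0.000: state=(2.370, 1.310, 2.110)
step 1 (dt=0.005): k1=(-10.600, 22.219, -2.415), k2=(-9.780, 21.915, -2.304), k3=(-9.808, 21.935, -2.304), k4=(-9.013, 21.650, -2.195); state += dt/6·(k1+2k2+2k3+k4)
t=0.005: state=(2.321, 1.420, 2.098)
t=0.010: state=(2.280, 1.527, 2.088)
t=0.015: state=(2.246, 1.631, 2.079)
continuing one RK4 step at a time; state shown every 20 steps (Δt=0.1):
t=0.100: state=(2.443, 3.322, 2.095)
t=0.200: state=(3.874, 5.826, 2.882)
t=0.300: state=(6.282, 9.045, 5.610)
t=0.400: state=(8.863, 10.796, 11.301)
t=0.500: state=(9.200, 7.737, 16.568)
t=0.600: state=(6.525, 3.251, 16.513)
t=0.700: state=(3.650, 1.415, 13.654)
t=0.800: state=(2.119, 1.212, 10.812)
t=0.900: state=(1.640, 1.507, 8.536)
t=1.000: state=(1.746, 2.061, 6.830)
t=1.100: state=(2.255, 2.965, 5.696)
t=1.200: state=(3.195, 4.385, 5.265)
t=1.300: state=(4.658, 6.387, 5.930)
t=1.400: state=(6.538, 8.440, 8.309)
t=1.500: state=(8.034, 8.861, 12.191)
t=1.600: state=(7.837, 6.627, 14.997)
t=1.700: state=(6.035, 3.957, 14.738)
t=1.800: state=(4.186, 2.707, 12.767)
t=1.840: state=(3.668, 2.556, 11.888)

(x, y, z) = (3.668, 2.556, 11.888)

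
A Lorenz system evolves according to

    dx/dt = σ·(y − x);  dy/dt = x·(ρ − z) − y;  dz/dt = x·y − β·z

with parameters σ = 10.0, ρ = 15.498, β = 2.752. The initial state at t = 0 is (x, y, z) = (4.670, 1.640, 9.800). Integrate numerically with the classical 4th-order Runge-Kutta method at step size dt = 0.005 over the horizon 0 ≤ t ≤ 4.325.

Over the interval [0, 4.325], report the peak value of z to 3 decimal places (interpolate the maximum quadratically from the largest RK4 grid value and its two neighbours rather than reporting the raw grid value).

t=0.000: state=(4.670, 1.640, 9.800)
step 1 (dt=0.005): k1=(-30.300, 24.970, -19.311), k2=(-28.918, 24.697, -19.015), k3=(-28.960, 24.715, -19.015), k4=(-27.616, 24.451, -18.727); state += dt/6·(k1+2k2+2k3+k4)
t=0.005: state=(4.525, 1.764, 9.705)
t=0.010: state=(4.394, 1.885, 9.613)
t=0.015: state=(4.274, 2.003, 9.523)
continuing one RK4 step at a time; state shown every 40 steps (Δt=0.2):
t=0.200: state=(4.620, 6.291, 8.158)
t=0.400: state=(8.987, 10.628, 14.823)
t=0.600: state=(7.001, 4.242, 18.812)
t=0.800: state=(3.411, 2.858, 13.013)
t=1.000: state=(4.124, 5.268, 9.677)
t=1.200: state=(7.534, 9.385, 12.605)
t=1.400: state=(8.086, 6.442, 18.438)
t=1.600: state=(4.536, 3.469, 14.723)
t=1.800: state=(4.310, 5.014, 11.081)
t=2.000: state=(6.811, 8.335, 12.306)
t=2.200: state=(8.059, 7.290, 17.309)
t=2.400: state=(5.351, 4.200, 15.455)
t=2.600: state=(4.661, 5.070, 12.124)
t=2.800: state=(6.488, 7.682, 12.558)
t=3.000: state=(7.754, 7.421, 16.413)
t=3.200: state=(5.831, 4.817, 15.634)
t=3.400: state=(5.012, 5.235, 12.848)
t=3.600: state=(6.348, 7.270, 12.916)
t=3.800: state=(7.441, 7.308, 15.812)
t=4.000: state=(6.092, 5.271, 15.568)
t=4.200: state=(5.311, 5.423, 13.345)
t=4.325: state=(5.787, 6.388, 12.907)
largest grid value and its neighbours: z(0.535)=19.52854, z(0.540)=19.53677, z(0.545)=19.53272
parabola through these three points peaks at t≈0.541 with z≈19.53695

max z = 19.537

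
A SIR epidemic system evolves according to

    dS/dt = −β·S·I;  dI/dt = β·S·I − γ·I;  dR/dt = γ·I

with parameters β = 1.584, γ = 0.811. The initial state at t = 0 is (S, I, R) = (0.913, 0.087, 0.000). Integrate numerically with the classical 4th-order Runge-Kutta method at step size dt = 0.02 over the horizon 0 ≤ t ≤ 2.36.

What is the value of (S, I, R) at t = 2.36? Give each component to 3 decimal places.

t=0.000: state=(0.913, 0.087, 0.000)
step 1 (dt=0.02): k1=(-0.126, 0.055, 0.071), k2=(-0.126, 0.055, 0.071), k3=(-0.126, 0.055, 0.071), k4=(-0.127, 0.056, 0.071); state += dt/6·(k1+2k2+2k3+k4)
t=0.020: state=(0.910, 0.088, 0.001)
t=0.040: state=(0.908, 0.089, 0.003)
t=0.060: state=(0.905, 0.090, 0.004)
continuing one RK4 step at a time; state shown every 5 steps (Δt=0.1):
t=0.100: state=(0.900, 0.093, 0.007)
t=0.200: state=(0.887, 0.098, 0.015)
t=0.300: state=(0.872, 0.104, 0.023)
t=0.400: state=(0.858, 0.110, 0.032)
t=0.500: state=(0.843, 0.116, 0.041)
t=0.600: state=(0.827, 0.122, 0.051)
t=0.700: state=(0.810, 0.129, 0.061)
t=0.800: state=(0.794, 0.135, 0.072)
t=0.900: state=(0.777, 0.141, 0.083)
t=1.000: state=(0.759, 0.146, 0.094)
t=1.100: state=(0.741, 0.152, 0.107)
t=1.200: state=(0.724, 0.157, 0.119)
t=1.300: state=(0.705, 0.163, 0.132)
t=1.400: state=(0.687, 0.167, 0.145)
t=1.500: state=(0.669, 0.172, 0.159)
t=1.600: state=(0.651, 0.176, 0.173)
t=1.700: state=(0.633, 0.180, 0.188)
t=1.800: state=(0.615, 0.183, 0.202)
t=1.900: state=(0.597, 0.185, 0.217)
t=2.000: state=(0.580, 0.188, 0.232)
t=2.100: state=(0.563, 0.189, 0.248)
t=2.200: state=(0.546, 0.191, 0.263)
t=2.300: state=(0.530, 0.192, 0.279)
t=2.360: state=(0.520, 0.192, 0.288)

(S, I, R) = (0.520, 0.192, 0.288)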